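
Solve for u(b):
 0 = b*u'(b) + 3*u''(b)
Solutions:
 u(b) = C1 + C2*erf(sqrt(6)*b/6)


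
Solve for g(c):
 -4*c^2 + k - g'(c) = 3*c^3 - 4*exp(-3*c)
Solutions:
 g(c) = C1 - 3*c^4/4 - 4*c^3/3 + c*k - 4*exp(-3*c)/3


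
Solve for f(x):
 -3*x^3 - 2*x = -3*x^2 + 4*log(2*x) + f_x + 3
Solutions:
 f(x) = C1 - 3*x^4/4 + x^3 - x^2 - 4*x*log(x) - x*log(16) + x


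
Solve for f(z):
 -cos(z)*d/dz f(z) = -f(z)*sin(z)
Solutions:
 f(z) = C1/cos(z)


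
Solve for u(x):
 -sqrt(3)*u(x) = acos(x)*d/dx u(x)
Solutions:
 u(x) = C1*exp(-sqrt(3)*Integral(1/acos(x), x))


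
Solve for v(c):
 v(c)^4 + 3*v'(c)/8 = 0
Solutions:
 v(c) = (-1 - sqrt(3)*I)*(1/(C1 + 8*c))^(1/3)/2
 v(c) = (-1 + sqrt(3)*I)*(1/(C1 + 8*c))^(1/3)/2
 v(c) = (1/(C1 + 8*c))^(1/3)


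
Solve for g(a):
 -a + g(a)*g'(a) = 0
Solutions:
 g(a) = -sqrt(C1 + a^2)
 g(a) = sqrt(C1 + a^2)


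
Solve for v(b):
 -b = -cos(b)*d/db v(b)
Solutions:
 v(b) = C1 + Integral(b/cos(b), b)


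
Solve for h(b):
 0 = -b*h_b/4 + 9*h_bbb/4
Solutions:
 h(b) = C1 + Integral(C2*airyai(3^(1/3)*b/3) + C3*airybi(3^(1/3)*b/3), b)


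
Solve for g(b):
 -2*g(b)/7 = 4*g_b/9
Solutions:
 g(b) = C1*exp(-9*b/14)


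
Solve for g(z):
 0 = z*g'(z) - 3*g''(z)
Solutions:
 g(z) = C1 + C2*erfi(sqrt(6)*z/6)


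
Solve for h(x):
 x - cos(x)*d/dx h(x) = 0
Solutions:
 h(x) = C1 + Integral(x/cos(x), x)


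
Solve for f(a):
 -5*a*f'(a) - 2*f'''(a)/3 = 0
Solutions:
 f(a) = C1 + Integral(C2*airyai(-15^(1/3)*2^(2/3)*a/2) + C3*airybi(-15^(1/3)*2^(2/3)*a/2), a)


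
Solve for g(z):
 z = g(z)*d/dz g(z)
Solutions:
 g(z) = -sqrt(C1 + z^2)
 g(z) = sqrt(C1 + z^2)


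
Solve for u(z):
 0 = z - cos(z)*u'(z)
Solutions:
 u(z) = C1 + Integral(z/cos(z), z)


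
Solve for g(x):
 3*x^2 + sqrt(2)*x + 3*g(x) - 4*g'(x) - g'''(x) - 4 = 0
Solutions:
 g(x) = C1*exp(-x*(-8*18^(1/3)/(27 + sqrt(1497))^(1/3) + 12^(1/3)*(27 + sqrt(1497))^(1/3))/12)*sin(2^(1/3)*3^(1/6)*x*(2/(27 + sqrt(1497))^(1/3) + 2^(1/3)*3^(2/3)*(27 + sqrt(1497))^(1/3)/12)) + C2*exp(-x*(-8*18^(1/3)/(27 + sqrt(1497))^(1/3) + 12^(1/3)*(27 + sqrt(1497))^(1/3))/12)*cos(2^(1/3)*3^(1/6)*x*(2/(27 + sqrt(1497))^(1/3) + 2^(1/3)*3^(2/3)*(27 + sqrt(1497))^(1/3)/12)) + C3*exp(x*(-8*18^(1/3)/(27 + sqrt(1497))^(1/3) + 12^(1/3)*(27 + sqrt(1497))^(1/3))/6) - x^2 - 8*x/3 - sqrt(2)*x/3 - 20/9 - 4*sqrt(2)/9


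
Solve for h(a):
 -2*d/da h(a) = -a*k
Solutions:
 h(a) = C1 + a^2*k/4


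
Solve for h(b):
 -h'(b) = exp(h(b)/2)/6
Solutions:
 h(b) = 2*log(1/(C1 + b)) + 2*log(12)


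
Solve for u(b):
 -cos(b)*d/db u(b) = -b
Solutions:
 u(b) = C1 + Integral(b/cos(b), b)


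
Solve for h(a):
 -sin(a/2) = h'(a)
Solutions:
 h(a) = C1 + 2*cos(a/2)


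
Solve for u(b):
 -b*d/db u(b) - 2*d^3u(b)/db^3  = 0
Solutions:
 u(b) = C1 + Integral(C2*airyai(-2^(2/3)*b/2) + C3*airybi(-2^(2/3)*b/2), b)


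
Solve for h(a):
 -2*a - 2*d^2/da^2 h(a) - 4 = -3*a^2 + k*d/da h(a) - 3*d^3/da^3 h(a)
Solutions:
 h(a) = C1 + C2*exp(a*(1 - sqrt(3*k + 1))/3) + C3*exp(a*(sqrt(3*k + 1) + 1)/3) + a^3/k - a^2/k - 6*a^2/k^2 - 4*a/k + 22*a/k^2 + 24*a/k^3


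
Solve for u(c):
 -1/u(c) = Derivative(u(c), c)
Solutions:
 u(c) = -sqrt(C1 - 2*c)
 u(c) = sqrt(C1 - 2*c)


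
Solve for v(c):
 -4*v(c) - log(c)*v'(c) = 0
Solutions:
 v(c) = C1*exp(-4*li(c))


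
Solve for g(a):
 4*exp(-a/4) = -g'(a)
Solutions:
 g(a) = C1 + 16*exp(-a/4)


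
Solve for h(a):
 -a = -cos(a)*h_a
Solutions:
 h(a) = C1 + Integral(a/cos(a), a)


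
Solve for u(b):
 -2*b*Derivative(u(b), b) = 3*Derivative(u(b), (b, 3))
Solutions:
 u(b) = C1 + Integral(C2*airyai(-2^(1/3)*3^(2/3)*b/3) + C3*airybi(-2^(1/3)*3^(2/3)*b/3), b)


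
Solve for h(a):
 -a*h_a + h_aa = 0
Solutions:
 h(a) = C1 + C2*erfi(sqrt(2)*a/2)


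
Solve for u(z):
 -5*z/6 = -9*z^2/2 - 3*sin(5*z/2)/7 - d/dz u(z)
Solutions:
 u(z) = C1 - 3*z^3/2 + 5*z^2/12 + 6*cos(5*z/2)/35


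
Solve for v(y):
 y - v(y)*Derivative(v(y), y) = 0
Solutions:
 v(y) = -sqrt(C1 + y^2)
 v(y) = sqrt(C1 + y^2)


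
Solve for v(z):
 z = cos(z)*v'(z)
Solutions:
 v(z) = C1 + Integral(z/cos(z), z)


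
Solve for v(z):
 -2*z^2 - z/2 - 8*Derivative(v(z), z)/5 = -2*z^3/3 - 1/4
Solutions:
 v(z) = C1 + 5*z^4/48 - 5*z^3/12 - 5*z^2/32 + 5*z/32


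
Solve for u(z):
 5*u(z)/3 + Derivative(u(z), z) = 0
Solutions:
 u(z) = C1*exp(-5*z/3)


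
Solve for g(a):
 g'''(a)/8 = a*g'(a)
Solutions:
 g(a) = C1 + Integral(C2*airyai(2*a) + C3*airybi(2*a), a)


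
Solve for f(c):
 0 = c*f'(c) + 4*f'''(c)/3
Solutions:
 f(c) = C1 + Integral(C2*airyai(-6^(1/3)*c/2) + C3*airybi(-6^(1/3)*c/2), c)


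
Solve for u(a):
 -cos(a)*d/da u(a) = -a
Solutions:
 u(a) = C1 + Integral(a/cos(a), a)


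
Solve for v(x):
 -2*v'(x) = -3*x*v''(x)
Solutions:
 v(x) = C1 + C2*x^(5/3)


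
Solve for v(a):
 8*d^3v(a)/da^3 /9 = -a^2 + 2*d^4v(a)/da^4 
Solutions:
 v(a) = C1 + C2*a + C3*a^2 + C4*exp(4*a/9) - 3*a^5/160 - 27*a^4/128 - 243*a^3/128


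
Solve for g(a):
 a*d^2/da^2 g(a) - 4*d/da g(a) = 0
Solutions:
 g(a) = C1 + C2*a^5


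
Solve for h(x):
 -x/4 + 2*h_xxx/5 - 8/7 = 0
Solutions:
 h(x) = C1 + C2*x + C3*x^2 + 5*x^4/192 + 10*x^3/21


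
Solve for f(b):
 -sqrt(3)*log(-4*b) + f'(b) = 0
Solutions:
 f(b) = C1 + sqrt(3)*b*log(-b) + sqrt(3)*b*(-1 + 2*log(2))


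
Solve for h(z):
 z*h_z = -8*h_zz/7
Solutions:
 h(z) = C1 + C2*erf(sqrt(7)*z/4)


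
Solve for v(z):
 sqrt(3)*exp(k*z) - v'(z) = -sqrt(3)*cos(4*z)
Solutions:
 v(z) = C1 + sqrt(3)*sin(4*z)/4 + sqrt(3)*exp(k*z)/k


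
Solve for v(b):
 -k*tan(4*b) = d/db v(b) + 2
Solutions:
 v(b) = C1 - 2*b + k*log(cos(4*b))/4


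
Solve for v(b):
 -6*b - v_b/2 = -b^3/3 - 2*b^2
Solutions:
 v(b) = C1 + b^4/6 + 4*b^3/3 - 6*b^2


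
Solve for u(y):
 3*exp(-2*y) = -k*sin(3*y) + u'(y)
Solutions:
 u(y) = C1 - k*cos(3*y)/3 - 3*exp(-2*y)/2


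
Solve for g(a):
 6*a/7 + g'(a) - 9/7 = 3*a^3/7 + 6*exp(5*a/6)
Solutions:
 g(a) = C1 + 3*a^4/28 - 3*a^2/7 + 9*a/7 + 36*exp(5*a/6)/5


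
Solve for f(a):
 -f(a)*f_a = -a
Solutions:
 f(a) = -sqrt(C1 + a^2)
 f(a) = sqrt(C1 + a^2)


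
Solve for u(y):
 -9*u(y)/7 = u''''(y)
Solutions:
 u(y) = (C1*sin(sqrt(6)*7^(3/4)*y/14) + C2*cos(sqrt(6)*7^(3/4)*y/14))*exp(-sqrt(6)*7^(3/4)*y/14) + (C3*sin(sqrt(6)*7^(3/4)*y/14) + C4*cos(sqrt(6)*7^(3/4)*y/14))*exp(sqrt(6)*7^(3/4)*y/14)


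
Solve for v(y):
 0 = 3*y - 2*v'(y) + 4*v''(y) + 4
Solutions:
 v(y) = C1 + C2*exp(y/2) + 3*y^2/4 + 5*y


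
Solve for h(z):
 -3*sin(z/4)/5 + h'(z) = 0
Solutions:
 h(z) = C1 - 12*cos(z/4)/5


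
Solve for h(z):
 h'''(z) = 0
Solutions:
 h(z) = C1 + C2*z + C3*z^2


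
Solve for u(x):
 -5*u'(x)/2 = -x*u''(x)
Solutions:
 u(x) = C1 + C2*x^(7/2)


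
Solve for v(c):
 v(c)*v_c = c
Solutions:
 v(c) = -sqrt(C1 + c^2)
 v(c) = sqrt(C1 + c^2)


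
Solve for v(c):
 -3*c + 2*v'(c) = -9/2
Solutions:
 v(c) = C1 + 3*c^2/4 - 9*c/4


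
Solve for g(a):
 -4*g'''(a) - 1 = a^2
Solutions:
 g(a) = C1 + C2*a + C3*a^2 - a^5/240 - a^3/24


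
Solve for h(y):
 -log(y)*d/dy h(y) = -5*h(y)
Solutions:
 h(y) = C1*exp(5*li(y))


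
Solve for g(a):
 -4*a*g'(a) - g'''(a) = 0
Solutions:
 g(a) = C1 + Integral(C2*airyai(-2^(2/3)*a) + C3*airybi(-2^(2/3)*a), a)


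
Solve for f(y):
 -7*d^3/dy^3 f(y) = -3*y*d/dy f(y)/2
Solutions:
 f(y) = C1 + Integral(C2*airyai(14^(2/3)*3^(1/3)*y/14) + C3*airybi(14^(2/3)*3^(1/3)*y/14), y)


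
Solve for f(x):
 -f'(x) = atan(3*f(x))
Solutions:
 Integral(1/atan(3*_y), (_y, f(x))) = C1 - x


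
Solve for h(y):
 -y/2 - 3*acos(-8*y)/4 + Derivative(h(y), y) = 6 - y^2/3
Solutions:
 h(y) = C1 - y^3/9 + y^2/4 + 3*y*acos(-8*y)/4 + 6*y + 3*sqrt(1 - 64*y^2)/32


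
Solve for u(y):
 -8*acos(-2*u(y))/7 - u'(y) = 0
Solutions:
 Integral(1/acos(-2*_y), (_y, u(y))) = C1 - 8*y/7


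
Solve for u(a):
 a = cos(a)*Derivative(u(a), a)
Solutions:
 u(a) = C1 + Integral(a/cos(a), a)


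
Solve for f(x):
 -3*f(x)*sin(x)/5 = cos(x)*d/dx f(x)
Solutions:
 f(x) = C1*cos(x)^(3/5)


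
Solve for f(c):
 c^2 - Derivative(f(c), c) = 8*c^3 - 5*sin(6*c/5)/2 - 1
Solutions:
 f(c) = C1 - 2*c^4 + c^3/3 + c - 25*cos(6*c/5)/12


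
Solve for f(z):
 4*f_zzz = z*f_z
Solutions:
 f(z) = C1 + Integral(C2*airyai(2^(1/3)*z/2) + C3*airybi(2^(1/3)*z/2), z)


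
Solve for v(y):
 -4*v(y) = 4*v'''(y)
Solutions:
 v(y) = C3*exp(-y) + (C1*sin(sqrt(3)*y/2) + C2*cos(sqrt(3)*y/2))*exp(y/2)


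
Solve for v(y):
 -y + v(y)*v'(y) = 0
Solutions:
 v(y) = -sqrt(C1 + y^2)
 v(y) = sqrt(C1 + y^2)


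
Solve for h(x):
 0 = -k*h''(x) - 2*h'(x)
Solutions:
 h(x) = C1 + C2*exp(-2*x/k)


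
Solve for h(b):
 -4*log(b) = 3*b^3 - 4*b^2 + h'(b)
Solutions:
 h(b) = C1 - 3*b^4/4 + 4*b^3/3 - 4*b*log(b) + 4*b


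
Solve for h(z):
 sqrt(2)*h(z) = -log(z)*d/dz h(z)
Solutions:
 h(z) = C1*exp(-sqrt(2)*li(z))


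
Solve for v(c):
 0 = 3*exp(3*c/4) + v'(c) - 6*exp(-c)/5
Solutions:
 v(c) = C1 - 4*exp(3*c/4) - 6*exp(-c)/5


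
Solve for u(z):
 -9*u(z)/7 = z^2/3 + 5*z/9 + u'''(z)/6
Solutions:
 u(z) = C3*exp(-3*2^(1/3)*7^(2/3)*z/7) - 7*z^2/27 - 35*z/81 + (C1*sin(3*2^(1/3)*sqrt(3)*7^(2/3)*z/14) + C2*cos(3*2^(1/3)*sqrt(3)*7^(2/3)*z/14))*exp(3*2^(1/3)*7^(2/3)*z/14)


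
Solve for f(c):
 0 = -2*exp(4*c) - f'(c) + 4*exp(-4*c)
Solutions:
 f(c) = C1 - exp(4*c)/2 - exp(-4*c)


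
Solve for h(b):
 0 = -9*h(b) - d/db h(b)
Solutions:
 h(b) = C1*exp(-9*b)


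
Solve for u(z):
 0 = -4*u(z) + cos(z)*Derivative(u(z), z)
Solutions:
 u(z) = C1*(sin(z)^2 + 2*sin(z) + 1)/(sin(z)^2 - 2*sin(z) + 1)


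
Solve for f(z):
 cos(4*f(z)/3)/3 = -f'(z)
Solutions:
 z/3 - 3*log(sin(4*f(z)/3) - 1)/8 + 3*log(sin(4*f(z)/3) + 1)/8 = C1


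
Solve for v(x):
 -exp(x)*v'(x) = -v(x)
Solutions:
 v(x) = C1*exp(-exp(-x))


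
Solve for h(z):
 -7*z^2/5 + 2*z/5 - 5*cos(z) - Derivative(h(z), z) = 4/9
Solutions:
 h(z) = C1 - 7*z^3/15 + z^2/5 - 4*z/9 - 5*sin(z)


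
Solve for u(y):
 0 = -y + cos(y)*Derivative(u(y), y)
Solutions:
 u(y) = C1 + Integral(y/cos(y), y)


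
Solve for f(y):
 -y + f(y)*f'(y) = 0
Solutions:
 f(y) = -sqrt(C1 + y^2)
 f(y) = sqrt(C1 + y^2)


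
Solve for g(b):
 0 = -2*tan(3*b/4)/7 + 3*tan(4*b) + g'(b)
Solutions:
 g(b) = C1 - 8*log(cos(3*b/4))/21 + 3*log(cos(4*b))/4


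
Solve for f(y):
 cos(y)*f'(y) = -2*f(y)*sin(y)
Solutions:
 f(y) = C1*cos(y)^2


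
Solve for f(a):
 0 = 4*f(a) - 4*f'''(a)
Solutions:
 f(a) = C3*exp(a) + (C1*sin(sqrt(3)*a/2) + C2*cos(sqrt(3)*a/2))*exp(-a/2)


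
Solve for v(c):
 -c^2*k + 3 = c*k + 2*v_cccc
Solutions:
 v(c) = C1 + C2*c + C3*c^2 + C4*c^3 - c^6*k/720 - c^5*k/240 + c^4/16


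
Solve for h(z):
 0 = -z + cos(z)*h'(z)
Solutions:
 h(z) = C1 + Integral(z/cos(z), z)


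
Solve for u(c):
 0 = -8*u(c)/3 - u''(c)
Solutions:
 u(c) = C1*sin(2*sqrt(6)*c/3) + C2*cos(2*sqrt(6)*c/3)


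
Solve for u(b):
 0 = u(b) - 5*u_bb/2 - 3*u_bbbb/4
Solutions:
 u(b) = C1*exp(-sqrt(3)*b*sqrt(-5 + sqrt(37))/3) + C2*exp(sqrt(3)*b*sqrt(-5 + sqrt(37))/3) + C3*sin(sqrt(3)*b*sqrt(5 + sqrt(37))/3) + C4*cos(sqrt(3)*b*sqrt(5 + sqrt(37))/3)


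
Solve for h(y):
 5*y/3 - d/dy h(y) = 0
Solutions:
 h(y) = C1 + 5*y^2/6


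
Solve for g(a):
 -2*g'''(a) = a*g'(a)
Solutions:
 g(a) = C1 + Integral(C2*airyai(-2^(2/3)*a/2) + C3*airybi(-2^(2/3)*a/2), a)


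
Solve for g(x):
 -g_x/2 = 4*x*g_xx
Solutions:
 g(x) = C1 + C2*x^(7/8)


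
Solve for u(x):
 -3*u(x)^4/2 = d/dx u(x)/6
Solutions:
 u(x) = (-3^(2/3) - 3*3^(1/6)*I)*(1/(C1 + 9*x))^(1/3)/6
 u(x) = (-3^(2/3) + 3*3^(1/6)*I)*(1/(C1 + 9*x))^(1/3)/6
 u(x) = (1/(C1 + 27*x))^(1/3)


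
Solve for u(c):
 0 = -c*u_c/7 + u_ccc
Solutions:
 u(c) = C1 + Integral(C2*airyai(7^(2/3)*c/7) + C3*airybi(7^(2/3)*c/7), c)


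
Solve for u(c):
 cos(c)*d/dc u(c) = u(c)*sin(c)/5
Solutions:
 u(c) = C1/cos(c)^(1/5)


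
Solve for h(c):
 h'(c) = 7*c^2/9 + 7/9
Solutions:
 h(c) = C1 + 7*c^3/27 + 7*c/9


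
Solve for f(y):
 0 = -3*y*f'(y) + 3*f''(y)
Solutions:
 f(y) = C1 + C2*erfi(sqrt(2)*y/2)


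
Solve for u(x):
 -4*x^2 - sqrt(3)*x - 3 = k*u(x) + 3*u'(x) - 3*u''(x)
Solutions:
 u(x) = C1*exp(x*(-sqrt(3)*sqrt(4*k + 3) + 3)/6) + C2*exp(x*(sqrt(3)*sqrt(4*k + 3) + 3)/6) - 4*x^2/k - sqrt(3)*x/k - 3/k + 24*x/k^2 - 24/k^2 + 3*sqrt(3)/k^2 - 72/k^3


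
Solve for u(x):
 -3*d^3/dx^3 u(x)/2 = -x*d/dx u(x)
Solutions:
 u(x) = C1 + Integral(C2*airyai(2^(1/3)*3^(2/3)*x/3) + C3*airybi(2^(1/3)*3^(2/3)*x/3), x)


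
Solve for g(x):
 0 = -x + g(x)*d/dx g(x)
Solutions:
 g(x) = -sqrt(C1 + x^2)
 g(x) = sqrt(C1 + x^2)


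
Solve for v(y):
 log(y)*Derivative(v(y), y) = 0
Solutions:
 v(y) = C1


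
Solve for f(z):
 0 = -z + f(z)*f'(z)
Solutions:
 f(z) = -sqrt(C1 + z^2)
 f(z) = sqrt(C1 + z^2)


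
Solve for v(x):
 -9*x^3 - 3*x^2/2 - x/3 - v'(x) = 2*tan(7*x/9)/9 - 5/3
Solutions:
 v(x) = C1 - 9*x^4/4 - x^3/2 - x^2/6 + 5*x/3 + 2*log(cos(7*x/9))/7


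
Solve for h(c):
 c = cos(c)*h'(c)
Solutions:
 h(c) = C1 + Integral(c/cos(c), c)


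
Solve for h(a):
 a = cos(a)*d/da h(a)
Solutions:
 h(a) = C1 + Integral(a/cos(a), a)


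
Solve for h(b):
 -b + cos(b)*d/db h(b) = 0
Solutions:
 h(b) = C1 + Integral(b/cos(b), b)


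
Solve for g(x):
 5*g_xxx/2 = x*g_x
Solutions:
 g(x) = C1 + Integral(C2*airyai(2^(1/3)*5^(2/3)*x/5) + C3*airybi(2^(1/3)*5^(2/3)*x/5), x)


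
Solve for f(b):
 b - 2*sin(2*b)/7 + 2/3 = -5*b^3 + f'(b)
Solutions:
 f(b) = C1 + 5*b^4/4 + b^2/2 + 2*b/3 + cos(2*b)/7


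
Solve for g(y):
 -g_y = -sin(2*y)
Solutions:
 g(y) = C1 - cos(2*y)/2


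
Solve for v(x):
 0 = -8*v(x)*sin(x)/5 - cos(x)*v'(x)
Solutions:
 v(x) = C1*cos(x)^(8/5)


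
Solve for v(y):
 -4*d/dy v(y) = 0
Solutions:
 v(y) = C1


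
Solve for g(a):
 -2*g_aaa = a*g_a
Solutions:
 g(a) = C1 + Integral(C2*airyai(-2^(2/3)*a/2) + C3*airybi(-2^(2/3)*a/2), a)


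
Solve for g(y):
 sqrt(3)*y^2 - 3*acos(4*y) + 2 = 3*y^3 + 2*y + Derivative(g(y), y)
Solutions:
 g(y) = C1 - 3*y^4/4 + sqrt(3)*y^3/3 - y^2 - 3*y*acos(4*y) + 2*y + 3*sqrt(1 - 16*y^2)/4


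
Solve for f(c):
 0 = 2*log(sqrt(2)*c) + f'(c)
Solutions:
 f(c) = C1 - 2*c*log(c) - c*log(2) + 2*c


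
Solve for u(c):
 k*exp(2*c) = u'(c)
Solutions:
 u(c) = C1 + k*exp(2*c)/2


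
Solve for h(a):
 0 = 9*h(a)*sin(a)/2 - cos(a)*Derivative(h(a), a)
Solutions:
 h(a) = C1/cos(a)^(9/2)


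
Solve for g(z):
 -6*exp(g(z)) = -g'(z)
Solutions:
 g(z) = log(-1/(C1 + 6*z))


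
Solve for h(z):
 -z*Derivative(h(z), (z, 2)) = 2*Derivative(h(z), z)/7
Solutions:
 h(z) = C1 + C2*z^(5/7)


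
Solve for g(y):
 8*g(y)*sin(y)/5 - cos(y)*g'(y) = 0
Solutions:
 g(y) = C1/cos(y)^(8/5)


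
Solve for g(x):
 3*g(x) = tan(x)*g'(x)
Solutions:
 g(x) = C1*sin(x)^3


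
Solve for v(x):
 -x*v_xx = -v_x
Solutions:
 v(x) = C1 + C2*x^2


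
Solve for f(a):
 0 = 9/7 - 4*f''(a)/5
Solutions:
 f(a) = C1 + C2*a + 45*a^2/56


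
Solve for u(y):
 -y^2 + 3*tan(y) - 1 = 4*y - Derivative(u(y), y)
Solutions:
 u(y) = C1 + y^3/3 + 2*y^2 + y + 3*log(cos(y))


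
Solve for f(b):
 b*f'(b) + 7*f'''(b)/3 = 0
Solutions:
 f(b) = C1 + Integral(C2*airyai(-3^(1/3)*7^(2/3)*b/7) + C3*airybi(-3^(1/3)*7^(2/3)*b/7), b)


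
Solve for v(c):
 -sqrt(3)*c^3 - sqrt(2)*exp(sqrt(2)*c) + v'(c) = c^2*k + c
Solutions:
 v(c) = C1 + sqrt(3)*c^4/4 + c^3*k/3 + c^2/2 + exp(sqrt(2)*c)


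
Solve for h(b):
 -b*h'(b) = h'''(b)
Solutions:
 h(b) = C1 + Integral(C2*airyai(-b) + C3*airybi(-b), b)


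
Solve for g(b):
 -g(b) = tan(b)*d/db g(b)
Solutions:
 g(b) = C1/sin(b)


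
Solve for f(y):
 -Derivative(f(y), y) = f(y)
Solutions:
 f(y) = C1*exp(-y)


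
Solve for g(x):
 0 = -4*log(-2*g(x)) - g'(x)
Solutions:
 Integral(1/(log(-_y) + log(2)), (_y, g(x)))/4 = C1 - x


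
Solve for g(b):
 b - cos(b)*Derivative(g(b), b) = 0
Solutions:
 g(b) = C1 + Integral(b/cos(b), b)


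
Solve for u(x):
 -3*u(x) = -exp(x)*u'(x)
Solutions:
 u(x) = C1*exp(-3*exp(-x))


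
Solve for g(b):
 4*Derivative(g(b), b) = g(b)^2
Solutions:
 g(b) = -4/(C1 + b)


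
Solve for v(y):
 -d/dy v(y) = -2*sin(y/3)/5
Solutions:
 v(y) = C1 - 6*cos(y/3)/5


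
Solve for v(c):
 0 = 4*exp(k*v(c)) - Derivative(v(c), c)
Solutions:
 v(c) = Piecewise((log(-1/(C1*k + 4*c*k))/k, Ne(k, 0)), (nan, True))
 v(c) = Piecewise((C1 + 4*c, Eq(k, 0)), (nan, True))


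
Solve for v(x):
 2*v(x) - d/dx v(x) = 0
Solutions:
 v(x) = C1*exp(2*x)


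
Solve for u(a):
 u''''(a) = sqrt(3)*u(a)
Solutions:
 u(a) = C1*exp(-3^(1/8)*a) + C2*exp(3^(1/8)*a) + C3*sin(3^(1/8)*a) + C4*cos(3^(1/8)*a)


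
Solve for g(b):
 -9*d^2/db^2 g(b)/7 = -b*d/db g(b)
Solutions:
 g(b) = C1 + C2*erfi(sqrt(14)*b/6)


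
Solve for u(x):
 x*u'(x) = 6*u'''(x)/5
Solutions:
 u(x) = C1 + Integral(C2*airyai(5^(1/3)*6^(2/3)*x/6) + C3*airybi(5^(1/3)*6^(2/3)*x/6), x)


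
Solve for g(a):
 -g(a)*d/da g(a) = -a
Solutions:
 g(a) = -sqrt(C1 + a^2)
 g(a) = sqrt(C1 + a^2)


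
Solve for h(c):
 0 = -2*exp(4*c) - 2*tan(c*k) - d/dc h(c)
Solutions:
 h(c) = C1 - 2*Piecewise((-log(cos(c*k))/k, Ne(k, 0)), (0, True)) - exp(4*c)/2


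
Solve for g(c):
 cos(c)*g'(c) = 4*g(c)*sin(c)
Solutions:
 g(c) = C1/cos(c)^4


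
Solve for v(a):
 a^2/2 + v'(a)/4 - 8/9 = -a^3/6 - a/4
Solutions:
 v(a) = C1 - a^4/6 - 2*a^3/3 - a^2/2 + 32*a/9


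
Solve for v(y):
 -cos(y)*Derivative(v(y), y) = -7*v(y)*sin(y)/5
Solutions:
 v(y) = C1/cos(y)^(7/5)


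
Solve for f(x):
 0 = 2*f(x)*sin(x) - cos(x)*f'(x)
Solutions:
 f(x) = C1/cos(x)^2


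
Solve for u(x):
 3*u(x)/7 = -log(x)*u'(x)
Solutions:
 u(x) = C1*exp(-3*li(x)/7)


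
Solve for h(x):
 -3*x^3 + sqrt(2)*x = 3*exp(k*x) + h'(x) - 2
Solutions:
 h(x) = C1 - 3*x^4/4 + sqrt(2)*x^2/2 + 2*x - 3*exp(k*x)/k


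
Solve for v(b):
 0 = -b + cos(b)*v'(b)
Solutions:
 v(b) = C1 + Integral(b/cos(b), b)


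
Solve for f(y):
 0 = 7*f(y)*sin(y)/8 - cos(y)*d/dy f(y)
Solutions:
 f(y) = C1/cos(y)^(7/8)


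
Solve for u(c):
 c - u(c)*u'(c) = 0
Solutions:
 u(c) = -sqrt(C1 + c^2)
 u(c) = sqrt(C1 + c^2)


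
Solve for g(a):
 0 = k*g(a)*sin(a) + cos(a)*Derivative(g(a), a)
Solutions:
 g(a) = C1*exp(k*log(cos(a)))


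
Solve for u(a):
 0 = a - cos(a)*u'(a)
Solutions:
 u(a) = C1 + Integral(a/cos(a), a)


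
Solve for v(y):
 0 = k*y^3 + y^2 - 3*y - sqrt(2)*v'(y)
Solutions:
 v(y) = C1 + sqrt(2)*k*y^4/8 + sqrt(2)*y^3/6 - 3*sqrt(2)*y^2/4


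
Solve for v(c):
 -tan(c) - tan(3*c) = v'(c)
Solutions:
 v(c) = C1 + log(cos(c)) + log(cos(3*c))/3


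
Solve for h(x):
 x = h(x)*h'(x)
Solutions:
 h(x) = -sqrt(C1 + x^2)
 h(x) = sqrt(C1 + x^2)


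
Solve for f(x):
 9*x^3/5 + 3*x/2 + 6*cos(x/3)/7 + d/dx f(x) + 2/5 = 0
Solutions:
 f(x) = C1 - 9*x^4/20 - 3*x^2/4 - 2*x/5 - 18*sin(x/3)/7


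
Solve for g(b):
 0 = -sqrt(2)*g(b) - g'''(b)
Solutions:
 g(b) = C3*exp(-2^(1/6)*b) + (C1*sin(2^(1/6)*sqrt(3)*b/2) + C2*cos(2^(1/6)*sqrt(3)*b/2))*exp(2^(1/6)*b/2)


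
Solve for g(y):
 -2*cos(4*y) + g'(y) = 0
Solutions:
 g(y) = C1 + sin(4*y)/2


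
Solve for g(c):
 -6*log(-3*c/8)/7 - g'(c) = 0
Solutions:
 g(c) = C1 - 6*c*log(-c)/7 + 6*c*(-log(3) + 1 + 3*log(2))/7


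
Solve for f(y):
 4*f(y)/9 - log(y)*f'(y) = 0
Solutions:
 f(y) = C1*exp(4*li(y)/9)


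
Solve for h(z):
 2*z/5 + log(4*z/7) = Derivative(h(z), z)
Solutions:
 h(z) = C1 + z^2/5 + z*log(z) - z + z*log(4/7)


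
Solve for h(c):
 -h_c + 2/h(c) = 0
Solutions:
 h(c) = -sqrt(C1 + 4*c)
 h(c) = sqrt(C1 + 4*c)


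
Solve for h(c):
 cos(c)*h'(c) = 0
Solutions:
 h(c) = C1


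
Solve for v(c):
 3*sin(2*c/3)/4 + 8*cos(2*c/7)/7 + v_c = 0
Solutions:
 v(c) = C1 - 4*sin(2*c/7) + 9*cos(2*c/3)/8


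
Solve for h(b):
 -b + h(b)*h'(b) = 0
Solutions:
 h(b) = -sqrt(C1 + b^2)
 h(b) = sqrt(C1 + b^2)


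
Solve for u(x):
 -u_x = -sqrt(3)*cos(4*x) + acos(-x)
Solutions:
 u(x) = C1 - x*acos(-x) - sqrt(1 - x^2) + sqrt(3)*sin(4*x)/4


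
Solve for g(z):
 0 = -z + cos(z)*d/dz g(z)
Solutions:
 g(z) = C1 + Integral(z/cos(z), z)


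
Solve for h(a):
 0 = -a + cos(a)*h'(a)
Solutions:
 h(a) = C1 + Integral(a/cos(a), a)


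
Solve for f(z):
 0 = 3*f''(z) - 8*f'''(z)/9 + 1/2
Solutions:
 f(z) = C1 + C2*z + C3*exp(27*z/8) - z^2/12


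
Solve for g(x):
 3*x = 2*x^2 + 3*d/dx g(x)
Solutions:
 g(x) = C1 - 2*x^3/9 + x^2/2


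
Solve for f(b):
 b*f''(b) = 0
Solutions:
 f(b) = C1 + C2*b


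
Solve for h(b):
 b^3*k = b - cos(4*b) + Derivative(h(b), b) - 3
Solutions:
 h(b) = C1 + b^4*k/4 - b^2/2 + 3*b + sin(4*b)/4


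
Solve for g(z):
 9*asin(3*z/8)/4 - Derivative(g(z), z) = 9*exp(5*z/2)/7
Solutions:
 g(z) = C1 + 9*z*asin(3*z/8)/4 + 3*sqrt(64 - 9*z^2)/4 - 18*exp(5*z/2)/35


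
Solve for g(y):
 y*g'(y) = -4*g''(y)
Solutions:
 g(y) = C1 + C2*erf(sqrt(2)*y/4)


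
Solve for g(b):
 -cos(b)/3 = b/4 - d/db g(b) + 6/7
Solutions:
 g(b) = C1 + b^2/8 + 6*b/7 + sin(b)/3


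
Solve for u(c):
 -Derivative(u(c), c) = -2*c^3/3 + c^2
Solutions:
 u(c) = C1 + c^4/6 - c^3/3


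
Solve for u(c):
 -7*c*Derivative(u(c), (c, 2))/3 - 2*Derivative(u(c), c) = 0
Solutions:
 u(c) = C1 + C2*c^(1/7)


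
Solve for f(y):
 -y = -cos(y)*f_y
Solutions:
 f(y) = C1 + Integral(y/cos(y), y)


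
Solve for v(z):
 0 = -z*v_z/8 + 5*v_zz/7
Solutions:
 v(z) = C1 + C2*erfi(sqrt(35)*z/20)


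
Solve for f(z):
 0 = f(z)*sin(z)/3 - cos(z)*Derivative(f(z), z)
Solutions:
 f(z) = C1/cos(z)^(1/3)


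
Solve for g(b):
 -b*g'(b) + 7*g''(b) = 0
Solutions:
 g(b) = C1 + C2*erfi(sqrt(14)*b/14)


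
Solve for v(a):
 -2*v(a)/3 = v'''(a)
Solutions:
 v(a) = C3*exp(-2^(1/3)*3^(2/3)*a/3) + (C1*sin(2^(1/3)*3^(1/6)*a/2) + C2*cos(2^(1/3)*3^(1/6)*a/2))*exp(2^(1/3)*3^(2/3)*a/6)


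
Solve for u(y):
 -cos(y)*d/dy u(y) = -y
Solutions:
 u(y) = C1 + Integral(y/cos(y), y)


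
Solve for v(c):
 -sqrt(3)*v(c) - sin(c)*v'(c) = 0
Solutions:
 v(c) = C1*(cos(c) + 1)^(sqrt(3)/2)/(cos(c) - 1)^(sqrt(3)/2)


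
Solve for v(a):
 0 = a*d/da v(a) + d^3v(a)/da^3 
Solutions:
 v(a) = C1 + Integral(C2*airyai(-a) + C3*airybi(-a), a)


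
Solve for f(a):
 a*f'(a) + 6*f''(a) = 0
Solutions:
 f(a) = C1 + C2*erf(sqrt(3)*a/6)


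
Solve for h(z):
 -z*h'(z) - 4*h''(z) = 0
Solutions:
 h(z) = C1 + C2*erf(sqrt(2)*z/4)


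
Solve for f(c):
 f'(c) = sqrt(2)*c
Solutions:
 f(c) = C1 + sqrt(2)*c^2/2


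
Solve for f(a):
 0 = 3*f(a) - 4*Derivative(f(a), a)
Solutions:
 f(a) = C1*exp(3*a/4)


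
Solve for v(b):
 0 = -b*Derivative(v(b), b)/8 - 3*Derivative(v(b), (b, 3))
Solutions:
 v(b) = C1 + Integral(C2*airyai(-3^(2/3)*b/6) + C3*airybi(-3^(2/3)*b/6), b)


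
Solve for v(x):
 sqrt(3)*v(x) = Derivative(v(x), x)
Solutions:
 v(x) = C1*exp(sqrt(3)*x)


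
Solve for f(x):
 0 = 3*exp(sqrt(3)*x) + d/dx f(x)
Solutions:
 f(x) = C1 - sqrt(3)*exp(sqrt(3)*x)


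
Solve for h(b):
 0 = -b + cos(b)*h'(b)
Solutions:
 h(b) = C1 + Integral(b/cos(b), b)


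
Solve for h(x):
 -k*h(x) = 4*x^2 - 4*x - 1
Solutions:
 h(x) = (-4*x^2 + 4*x + 1)/k


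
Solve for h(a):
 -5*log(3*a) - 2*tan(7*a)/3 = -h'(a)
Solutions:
 h(a) = C1 + 5*a*log(a) - 5*a + 5*a*log(3) - 2*log(cos(7*a))/21


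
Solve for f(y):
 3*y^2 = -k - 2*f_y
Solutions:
 f(y) = C1 - k*y/2 - y^3/2


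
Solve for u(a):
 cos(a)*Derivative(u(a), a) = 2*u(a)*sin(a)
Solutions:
 u(a) = C1/cos(a)^2


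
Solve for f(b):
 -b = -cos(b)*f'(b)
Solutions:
 f(b) = C1 + Integral(b/cos(b), b)


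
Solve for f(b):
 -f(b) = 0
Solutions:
 f(b) = 0


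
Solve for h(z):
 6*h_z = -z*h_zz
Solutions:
 h(z) = C1 + C2/z^5


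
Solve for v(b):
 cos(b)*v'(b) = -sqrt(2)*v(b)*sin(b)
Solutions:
 v(b) = C1*cos(b)^(sqrt(2))


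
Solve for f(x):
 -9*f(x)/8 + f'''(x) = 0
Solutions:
 f(x) = C3*exp(3^(2/3)*x/2) + (C1*sin(3*3^(1/6)*x/4) + C2*cos(3*3^(1/6)*x/4))*exp(-3^(2/3)*x/4)


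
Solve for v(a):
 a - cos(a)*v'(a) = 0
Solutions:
 v(a) = C1 + Integral(a/cos(a), a)


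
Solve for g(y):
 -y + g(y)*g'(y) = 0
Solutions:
 g(y) = -sqrt(C1 + y^2)
 g(y) = sqrt(C1 + y^2)


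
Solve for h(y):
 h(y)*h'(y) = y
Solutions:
 h(y) = -sqrt(C1 + y^2)
 h(y) = sqrt(C1 + y^2)


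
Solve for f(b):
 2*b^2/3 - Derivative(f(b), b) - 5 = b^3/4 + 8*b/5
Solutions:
 f(b) = C1 - b^4/16 + 2*b^3/9 - 4*b^2/5 - 5*b


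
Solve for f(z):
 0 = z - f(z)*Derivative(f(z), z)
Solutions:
 f(z) = -sqrt(C1 + z^2)
 f(z) = sqrt(C1 + z^2)


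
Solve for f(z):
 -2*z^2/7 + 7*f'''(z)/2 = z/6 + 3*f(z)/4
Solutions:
 f(z) = C3*exp(14^(2/3)*3^(1/3)*z/14) - 8*z^2/21 - 2*z/9 + (C1*sin(14^(2/3)*3^(5/6)*z/28) + C2*cos(14^(2/3)*3^(5/6)*z/28))*exp(-14^(2/3)*3^(1/3)*z/28)


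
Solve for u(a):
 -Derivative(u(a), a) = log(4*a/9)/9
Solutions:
 u(a) = C1 - a*log(a)/9 - 2*a*log(2)/9 + a/9 + 2*a*log(3)/9


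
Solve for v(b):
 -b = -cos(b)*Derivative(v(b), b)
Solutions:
 v(b) = C1 + Integral(b/cos(b), b)


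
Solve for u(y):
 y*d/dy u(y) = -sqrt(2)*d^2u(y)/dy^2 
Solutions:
 u(y) = C1 + C2*erf(2^(1/4)*y/2)


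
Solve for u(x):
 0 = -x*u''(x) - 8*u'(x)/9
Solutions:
 u(x) = C1 + C2*x^(1/9)


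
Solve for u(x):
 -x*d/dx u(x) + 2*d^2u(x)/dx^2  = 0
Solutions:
 u(x) = C1 + C2*erfi(x/2)


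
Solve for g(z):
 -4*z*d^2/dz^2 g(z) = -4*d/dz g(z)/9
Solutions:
 g(z) = C1 + C2*z^(10/9)


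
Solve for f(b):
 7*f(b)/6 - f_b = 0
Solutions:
 f(b) = C1*exp(7*b/6)


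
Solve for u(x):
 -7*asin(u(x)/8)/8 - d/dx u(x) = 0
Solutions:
 Integral(1/asin(_y/8), (_y, u(x))) = C1 - 7*x/8


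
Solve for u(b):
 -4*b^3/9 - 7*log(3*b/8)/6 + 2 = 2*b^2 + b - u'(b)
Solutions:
 u(b) = C1 + b^4/9 + 2*b^3/3 + b^2/2 + 7*b*log(b)/6 - 19*b/6 - 7*b*log(2)/2 + 7*b*log(3)/6


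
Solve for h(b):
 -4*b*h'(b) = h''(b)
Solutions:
 h(b) = C1 + C2*erf(sqrt(2)*b)


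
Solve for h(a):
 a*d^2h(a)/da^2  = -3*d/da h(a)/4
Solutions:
 h(a) = C1 + C2*a^(1/4)


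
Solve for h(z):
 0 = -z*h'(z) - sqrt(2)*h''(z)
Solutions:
 h(z) = C1 + C2*erf(2^(1/4)*z/2)


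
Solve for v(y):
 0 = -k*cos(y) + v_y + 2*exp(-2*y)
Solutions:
 v(y) = C1 + k*sin(y) + exp(-2*y)


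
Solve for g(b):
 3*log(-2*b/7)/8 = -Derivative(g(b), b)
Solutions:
 g(b) = C1 - 3*b*log(-b)/8 + 3*b*(-log(2) + 1 + log(7))/8


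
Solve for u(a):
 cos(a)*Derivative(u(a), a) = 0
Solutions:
 u(a) = C1


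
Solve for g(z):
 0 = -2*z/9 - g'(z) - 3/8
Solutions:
 g(z) = C1 - z^2/9 - 3*z/8


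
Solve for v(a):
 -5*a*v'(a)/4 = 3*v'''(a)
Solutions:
 v(a) = C1 + Integral(C2*airyai(-90^(1/3)*a/6) + C3*airybi(-90^(1/3)*a/6), a)


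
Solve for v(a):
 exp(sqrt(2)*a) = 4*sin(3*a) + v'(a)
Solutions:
 v(a) = C1 + sqrt(2)*exp(sqrt(2)*a)/2 + 4*cos(3*a)/3


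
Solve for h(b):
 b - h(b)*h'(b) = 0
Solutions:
 h(b) = -sqrt(C1 + b^2)
 h(b) = sqrt(C1 + b^2)


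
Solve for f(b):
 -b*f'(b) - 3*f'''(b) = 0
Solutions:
 f(b) = C1 + Integral(C2*airyai(-3^(2/3)*b/3) + C3*airybi(-3^(2/3)*b/3), b)


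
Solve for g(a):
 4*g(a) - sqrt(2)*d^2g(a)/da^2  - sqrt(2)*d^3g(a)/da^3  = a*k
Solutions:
 g(a) = C1*exp(-a*((-1/27 + sqrt(-1 + (1 - 27*sqrt(2))^2)/27 + sqrt(2))^(-1/3) + 6 + 9*(-1/27 + sqrt(-1 + (1 - 27*sqrt(2))^2)/27 + sqrt(2))^(1/3))/18)*sin(sqrt(3)*a*(-9*(-1/27 + sqrt(-4 + 729*(2/27 - 2*sqrt(2))^2)/54 + sqrt(2))^(1/3) + (-1/27 + sqrt(-4 + 729*(2/27 - 2*sqrt(2))^2)/54 + sqrt(2))^(-1/3))/18) + C2*exp(-a*((-1/27 + sqrt(-1 + (1 - 27*sqrt(2))^2)/27 + sqrt(2))^(-1/3) + 6 + 9*(-1/27 + sqrt(-1 + (1 - 27*sqrt(2))^2)/27 + sqrt(2))^(1/3))/18)*cos(sqrt(3)*a*(-9*(-1/27 + sqrt(-4 + 729*(2/27 - 2*sqrt(2))^2)/54 + sqrt(2))^(1/3) + (-1/27 + sqrt(-4 + 729*(2/27 - 2*sqrt(2))^2)/54 + sqrt(2))^(-1/3))/18) + C3*exp(a*(-1/3 + 1/(9*(-1/27 + sqrt(-1 + (1 - 27*sqrt(2))^2)/27 + sqrt(2))^(1/3)) + (-1/27 + sqrt(-1 + (1 - 27*sqrt(2))^2)/27 + sqrt(2))^(1/3))) + a*k/4


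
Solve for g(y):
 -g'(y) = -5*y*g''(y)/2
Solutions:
 g(y) = C1 + C2*y^(7/5)


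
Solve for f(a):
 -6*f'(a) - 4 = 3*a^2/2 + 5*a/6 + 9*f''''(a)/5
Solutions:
 f(a) = C1 + C4*exp(-10^(1/3)*3^(2/3)*a/3) - a^3/12 - 5*a^2/72 - 2*a/3 + (C2*sin(10^(1/3)*3^(1/6)*a/2) + C3*cos(10^(1/3)*3^(1/6)*a/2))*exp(10^(1/3)*3^(2/3)*a/6)


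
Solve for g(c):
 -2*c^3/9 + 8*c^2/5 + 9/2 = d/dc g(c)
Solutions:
 g(c) = C1 - c^4/18 + 8*c^3/15 + 9*c/2


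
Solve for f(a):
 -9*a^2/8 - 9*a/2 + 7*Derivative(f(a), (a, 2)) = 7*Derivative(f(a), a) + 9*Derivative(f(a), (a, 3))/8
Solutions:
 f(a) = C1 + C2*exp(2*a*(14 - sqrt(70))/9) + C3*exp(2*a*(sqrt(70) + 14)/9) - 3*a^3/56 - 27*a^2/56 - 1431*a/1568


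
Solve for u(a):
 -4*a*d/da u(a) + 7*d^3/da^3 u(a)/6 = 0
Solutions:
 u(a) = C1 + Integral(C2*airyai(2*3^(1/3)*7^(2/3)*a/7) + C3*airybi(2*3^(1/3)*7^(2/3)*a/7), a)


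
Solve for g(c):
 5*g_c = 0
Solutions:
 g(c) = C1


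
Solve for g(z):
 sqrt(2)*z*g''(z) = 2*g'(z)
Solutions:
 g(z) = C1 + C2*z^(1 + sqrt(2))


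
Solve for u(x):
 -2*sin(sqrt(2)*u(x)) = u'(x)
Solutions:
 u(x) = sqrt(2)*(pi - acos((-exp(2*sqrt(2)*C1) - exp(4*sqrt(2)*x))/(exp(2*sqrt(2)*C1) - exp(4*sqrt(2)*x)))/2)
 u(x) = sqrt(2)*acos((-exp(2*sqrt(2)*C1) - exp(4*sqrt(2)*x))/(exp(2*sqrt(2)*C1) - exp(4*sqrt(2)*x)))/2


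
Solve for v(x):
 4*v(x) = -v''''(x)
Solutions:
 v(x) = (C1*sin(x) + C2*cos(x))*exp(-x) + (C3*sin(x) + C4*cos(x))*exp(x)


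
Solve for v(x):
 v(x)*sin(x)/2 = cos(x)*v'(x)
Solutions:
 v(x) = C1/sqrt(cos(x))


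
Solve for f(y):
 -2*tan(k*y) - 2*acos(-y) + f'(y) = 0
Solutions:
 f(y) = C1 + 2*y*acos(-y) + 2*sqrt(1 - y^2) + 2*Piecewise((-log(cos(k*y))/k, Ne(k, 0)), (0, True))


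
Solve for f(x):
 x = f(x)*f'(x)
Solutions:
 f(x) = -sqrt(C1 + x^2)
 f(x) = sqrt(C1 + x^2)


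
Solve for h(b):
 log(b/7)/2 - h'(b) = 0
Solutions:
 h(b) = C1 + b*log(b)/2 - b*log(7)/2 - b/2


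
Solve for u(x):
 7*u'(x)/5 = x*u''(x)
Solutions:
 u(x) = C1 + C2*x^(12/5)


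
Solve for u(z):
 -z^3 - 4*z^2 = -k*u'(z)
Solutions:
 u(z) = C1 + z^4/(4*k) + 4*z^3/(3*k)


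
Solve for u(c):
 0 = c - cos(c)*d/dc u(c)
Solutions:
 u(c) = C1 + Integral(c/cos(c), c)


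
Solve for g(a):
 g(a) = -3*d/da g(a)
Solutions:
 g(a) = C1*exp(-a/3)


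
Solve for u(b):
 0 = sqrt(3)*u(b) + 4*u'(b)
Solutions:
 u(b) = C1*exp(-sqrt(3)*b/4)


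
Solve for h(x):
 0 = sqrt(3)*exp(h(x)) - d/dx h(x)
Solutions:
 h(x) = log(-1/(C1 + sqrt(3)*x))


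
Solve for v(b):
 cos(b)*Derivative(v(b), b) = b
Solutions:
 v(b) = C1 + Integral(b/cos(b), b)


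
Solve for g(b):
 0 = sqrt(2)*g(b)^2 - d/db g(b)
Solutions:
 g(b) = -1/(C1 + sqrt(2)*b)


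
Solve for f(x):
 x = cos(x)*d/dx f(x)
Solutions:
 f(x) = C1 + Integral(x/cos(x), x)


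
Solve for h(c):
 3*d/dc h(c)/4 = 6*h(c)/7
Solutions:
 h(c) = C1*exp(8*c/7)


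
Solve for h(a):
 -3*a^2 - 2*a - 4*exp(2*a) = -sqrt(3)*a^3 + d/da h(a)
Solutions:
 h(a) = C1 + sqrt(3)*a^4/4 - a^3 - a^2 - 2*exp(2*a)


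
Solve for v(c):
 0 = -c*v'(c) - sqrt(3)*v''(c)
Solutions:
 v(c) = C1 + C2*erf(sqrt(2)*3^(3/4)*c/6)


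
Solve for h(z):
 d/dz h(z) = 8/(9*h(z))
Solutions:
 h(z) = -sqrt(C1 + 16*z)/3
 h(z) = sqrt(C1 + 16*z)/3


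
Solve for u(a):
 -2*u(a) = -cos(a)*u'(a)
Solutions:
 u(a) = C1*(sin(a) + 1)/(sin(a) - 1)


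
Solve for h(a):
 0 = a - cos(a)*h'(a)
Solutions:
 h(a) = C1 + Integral(a/cos(a), a)


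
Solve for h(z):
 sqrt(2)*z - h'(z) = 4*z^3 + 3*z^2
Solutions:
 h(z) = C1 - z^4 - z^3 + sqrt(2)*z^2/2


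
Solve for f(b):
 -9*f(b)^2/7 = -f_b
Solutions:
 f(b) = -7/(C1 + 9*b)


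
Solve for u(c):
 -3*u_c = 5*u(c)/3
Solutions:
 u(c) = C1*exp(-5*c/9)


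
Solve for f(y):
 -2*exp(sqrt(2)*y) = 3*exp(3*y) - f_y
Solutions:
 f(y) = C1 + exp(3*y) + sqrt(2)*exp(sqrt(2)*y)


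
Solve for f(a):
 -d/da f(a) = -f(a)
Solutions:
 f(a) = C1*exp(a)


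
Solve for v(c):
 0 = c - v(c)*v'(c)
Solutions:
 v(c) = -sqrt(C1 + c^2)
 v(c) = sqrt(C1 + c^2)


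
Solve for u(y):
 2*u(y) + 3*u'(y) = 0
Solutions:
 u(y) = C1*exp(-2*y/3)


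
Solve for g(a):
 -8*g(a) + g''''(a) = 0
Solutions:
 g(a) = C1*exp(-2^(3/4)*a) + C2*exp(2^(3/4)*a) + C3*sin(2^(3/4)*a) + C4*cos(2^(3/4)*a)


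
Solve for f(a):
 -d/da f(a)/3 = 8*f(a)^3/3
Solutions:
 f(a) = -sqrt(2)*sqrt(-1/(C1 - 8*a))/2
 f(a) = sqrt(2)*sqrt(-1/(C1 - 8*a))/2


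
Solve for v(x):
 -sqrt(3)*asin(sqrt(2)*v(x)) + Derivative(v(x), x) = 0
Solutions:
 Integral(1/asin(sqrt(2)*_y), (_y, v(x))) = C1 + sqrt(3)*x


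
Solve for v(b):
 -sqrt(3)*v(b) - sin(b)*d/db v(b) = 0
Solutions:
 v(b) = C1*(cos(b) + 1)^(sqrt(3)/2)/(cos(b) - 1)^(sqrt(3)/2)


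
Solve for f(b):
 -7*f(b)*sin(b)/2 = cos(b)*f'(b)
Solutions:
 f(b) = C1*cos(b)^(7/2)


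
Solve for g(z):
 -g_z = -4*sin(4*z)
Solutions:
 g(z) = C1 - cos(4*z)


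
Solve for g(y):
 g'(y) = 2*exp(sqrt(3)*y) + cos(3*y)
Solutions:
 g(y) = C1 + 2*sqrt(3)*exp(sqrt(3)*y)/3 + sin(3*y)/3


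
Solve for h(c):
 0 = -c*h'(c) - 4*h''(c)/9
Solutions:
 h(c) = C1 + C2*erf(3*sqrt(2)*c/4)


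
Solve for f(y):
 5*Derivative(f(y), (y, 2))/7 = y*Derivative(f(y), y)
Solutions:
 f(y) = C1 + C2*erfi(sqrt(70)*y/10)


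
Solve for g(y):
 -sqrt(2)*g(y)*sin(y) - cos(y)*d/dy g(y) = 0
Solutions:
 g(y) = C1*cos(y)^(sqrt(2))


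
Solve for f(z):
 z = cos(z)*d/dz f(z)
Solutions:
 f(z) = C1 + Integral(z/cos(z), z)


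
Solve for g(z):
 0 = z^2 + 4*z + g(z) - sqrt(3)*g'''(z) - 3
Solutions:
 g(z) = C3*exp(3^(5/6)*z/3) - z^2 - 4*z + (C1*sin(3^(1/3)*z/2) + C2*cos(3^(1/3)*z/2))*exp(-3^(5/6)*z/6) + 3


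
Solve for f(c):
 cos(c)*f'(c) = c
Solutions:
 f(c) = C1 + Integral(c/cos(c), c)


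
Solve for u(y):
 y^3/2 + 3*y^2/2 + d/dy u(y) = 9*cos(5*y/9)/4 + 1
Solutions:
 u(y) = C1 - y^4/8 - y^3/2 + y + 81*sin(5*y/9)/20


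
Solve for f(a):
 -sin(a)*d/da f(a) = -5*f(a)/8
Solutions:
 f(a) = C1*(cos(a) - 1)^(5/16)/(cos(a) + 1)^(5/16)


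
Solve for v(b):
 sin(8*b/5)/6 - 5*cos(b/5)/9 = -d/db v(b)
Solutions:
 v(b) = C1 + 25*sin(b/5)/9 + 5*cos(8*b/5)/48


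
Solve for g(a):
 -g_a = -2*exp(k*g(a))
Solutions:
 g(a) = Piecewise((log(-1/(C1*k + 2*a*k))/k, Ne(k, 0)), (nan, True))
 g(a) = Piecewise((C1 + 2*a, Eq(k, 0)), (nan, True))


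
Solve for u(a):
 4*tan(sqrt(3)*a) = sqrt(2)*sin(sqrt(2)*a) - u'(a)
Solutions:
 u(a) = C1 + 4*sqrt(3)*log(cos(sqrt(3)*a))/3 - cos(sqrt(2)*a)


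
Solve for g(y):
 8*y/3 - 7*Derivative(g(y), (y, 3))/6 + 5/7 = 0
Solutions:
 g(y) = C1 + C2*y + C3*y^2 + 2*y^4/21 + 5*y^3/49


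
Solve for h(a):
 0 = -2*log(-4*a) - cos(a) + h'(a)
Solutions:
 h(a) = C1 + 2*a*log(-a) - 2*a + 4*a*log(2) + sin(a)


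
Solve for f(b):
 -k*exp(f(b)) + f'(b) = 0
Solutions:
 f(b) = log(-1/(C1 + b*k))


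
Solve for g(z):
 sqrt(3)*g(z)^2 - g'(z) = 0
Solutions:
 g(z) = -1/(C1 + sqrt(3)*z)


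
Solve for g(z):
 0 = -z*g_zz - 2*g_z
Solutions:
 g(z) = C1 + C2/z


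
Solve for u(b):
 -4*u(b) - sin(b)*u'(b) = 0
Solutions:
 u(b) = C1*(cos(b)^2 + 2*cos(b) + 1)/(cos(b)^2 - 2*cos(b) + 1)


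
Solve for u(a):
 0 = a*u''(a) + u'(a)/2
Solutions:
 u(a) = C1 + C2*sqrt(a)


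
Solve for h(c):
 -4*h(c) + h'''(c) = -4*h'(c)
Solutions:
 h(c) = C1*exp(2^(1/3)*c*(-3*(1 + sqrt(129)/9)^(1/3) + 2*2^(1/3)/(1 + sqrt(129)/9)^(1/3))/6)*sin(sqrt(3)*c*(4/(2 + 2*sqrt(129)/9)^(1/3) + 3*(2 + 2*sqrt(129)/9)^(1/3))/6) + C2*exp(2^(1/3)*c*(-3*(1 + sqrt(129)/9)^(1/3) + 2*2^(1/3)/(1 + sqrt(129)/9)^(1/3))/6)*cos(sqrt(3)*c*(4/(2 + 2*sqrt(129)/9)^(1/3) + 3*(2 + 2*sqrt(129)/9)^(1/3))/6) + C3*exp(2^(1/3)*c*(-2*2^(1/3)/(3*(1 + sqrt(129)/9)^(1/3)) + (1 + sqrt(129)/9)^(1/3)))


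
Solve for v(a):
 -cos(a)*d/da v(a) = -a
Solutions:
 v(a) = C1 + Integral(a/cos(a), a)


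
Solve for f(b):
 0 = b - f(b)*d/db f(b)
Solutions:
 f(b) = -sqrt(C1 + b^2)
 f(b) = sqrt(C1 + b^2)


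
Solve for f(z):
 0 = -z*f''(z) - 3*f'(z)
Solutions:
 f(z) = C1 + C2/z^2


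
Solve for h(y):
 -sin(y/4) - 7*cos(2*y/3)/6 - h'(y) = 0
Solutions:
 h(y) = C1 - 7*sin(2*y/3)/4 + 4*cos(y/4)


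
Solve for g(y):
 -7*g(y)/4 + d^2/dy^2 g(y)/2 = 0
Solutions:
 g(y) = C1*exp(-sqrt(14)*y/2) + C2*exp(sqrt(14)*y/2)


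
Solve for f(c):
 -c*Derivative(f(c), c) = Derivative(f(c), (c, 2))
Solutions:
 f(c) = C1 + C2*erf(sqrt(2)*c/2)


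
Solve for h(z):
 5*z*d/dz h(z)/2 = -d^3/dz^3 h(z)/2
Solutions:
 h(z) = C1 + Integral(C2*airyai(-5^(1/3)*z) + C3*airybi(-5^(1/3)*z), z)


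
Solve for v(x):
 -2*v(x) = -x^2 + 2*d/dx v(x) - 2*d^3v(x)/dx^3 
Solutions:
 v(x) = C1*exp(-x*(2*18^(1/3)/(sqrt(69) + 9)^(1/3) + 12^(1/3)*(sqrt(69) + 9)^(1/3))/12)*sin(2^(1/3)*3^(1/6)*x*(-2^(1/3)*3^(2/3)*(sqrt(69) + 9)^(1/3) + 6/(sqrt(69) + 9)^(1/3))/12) + C2*exp(-x*(2*18^(1/3)/(sqrt(69) + 9)^(1/3) + 12^(1/3)*(sqrt(69) + 9)^(1/3))/12)*cos(2^(1/3)*3^(1/6)*x*(-2^(1/3)*3^(2/3)*(sqrt(69) + 9)^(1/3) + 6/(sqrt(69) + 9)^(1/3))/12) + C3*exp(x*(2*18^(1/3)/(sqrt(69) + 9)^(1/3) + 12^(1/3)*(sqrt(69) + 9)^(1/3))/6) + x^2/2 - x + 1


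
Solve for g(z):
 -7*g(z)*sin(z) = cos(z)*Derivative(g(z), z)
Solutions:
 g(z) = C1*cos(z)^7


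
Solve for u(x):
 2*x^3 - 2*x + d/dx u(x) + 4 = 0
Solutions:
 u(x) = C1 - x^4/2 + x^2 - 4*x


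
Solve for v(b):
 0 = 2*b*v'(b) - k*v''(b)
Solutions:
 v(b) = C1 + C2*erf(b*sqrt(-1/k))/sqrt(-1/k)


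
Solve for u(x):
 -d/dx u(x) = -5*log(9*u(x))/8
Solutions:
 -8*Integral(1/(log(_y) + 2*log(3)), (_y, u(x)))/5 = C1 - x


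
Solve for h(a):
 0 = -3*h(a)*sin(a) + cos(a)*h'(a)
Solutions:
 h(a) = C1/cos(a)^3


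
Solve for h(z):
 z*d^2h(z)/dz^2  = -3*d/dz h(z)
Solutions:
 h(z) = C1 + C2/z^2


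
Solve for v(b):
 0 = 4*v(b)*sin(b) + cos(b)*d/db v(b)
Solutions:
 v(b) = C1*cos(b)^4


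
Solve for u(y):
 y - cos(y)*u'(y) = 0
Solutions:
 u(y) = C1 + Integral(y/cos(y), y)


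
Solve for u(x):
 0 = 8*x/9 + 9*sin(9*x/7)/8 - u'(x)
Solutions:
 u(x) = C1 + 4*x^2/9 - 7*cos(9*x/7)/8


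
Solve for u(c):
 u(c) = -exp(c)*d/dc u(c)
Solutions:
 u(c) = C1*exp(exp(-c))


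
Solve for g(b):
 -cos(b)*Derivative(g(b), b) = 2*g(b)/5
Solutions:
 g(b) = C1*(sin(b) - 1)^(1/5)/(sin(b) + 1)^(1/5)


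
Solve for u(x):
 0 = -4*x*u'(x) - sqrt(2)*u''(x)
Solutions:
 u(x) = C1 + C2*erf(2^(1/4)*x)


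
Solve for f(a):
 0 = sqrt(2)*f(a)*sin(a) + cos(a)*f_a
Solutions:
 f(a) = C1*cos(a)^(sqrt(2))


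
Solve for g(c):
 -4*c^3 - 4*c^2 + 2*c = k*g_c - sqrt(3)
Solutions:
 g(c) = C1 - c^4/k - 4*c^3/(3*k) + c^2/k + sqrt(3)*c/k


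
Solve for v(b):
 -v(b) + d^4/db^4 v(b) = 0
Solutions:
 v(b) = C1*exp(-b) + C2*exp(b) + C3*sin(b) + C4*cos(b)


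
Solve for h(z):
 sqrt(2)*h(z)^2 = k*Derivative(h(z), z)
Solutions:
 h(z) = -k/(C1*k + sqrt(2)*z)


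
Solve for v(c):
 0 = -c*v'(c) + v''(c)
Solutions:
 v(c) = C1 + C2*erfi(sqrt(2)*c/2)


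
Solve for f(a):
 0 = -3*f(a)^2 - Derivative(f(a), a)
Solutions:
 f(a) = 1/(C1 + 3*a)


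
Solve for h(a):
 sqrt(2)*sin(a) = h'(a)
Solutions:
 h(a) = C1 - sqrt(2)*cos(a)


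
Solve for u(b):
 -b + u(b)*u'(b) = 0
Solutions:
 u(b) = -sqrt(C1 + b^2)
 u(b) = sqrt(C1 + b^2)


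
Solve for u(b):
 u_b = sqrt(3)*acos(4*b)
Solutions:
 u(b) = C1 + sqrt(3)*(b*acos(4*b) - sqrt(1 - 16*b^2)/4)
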